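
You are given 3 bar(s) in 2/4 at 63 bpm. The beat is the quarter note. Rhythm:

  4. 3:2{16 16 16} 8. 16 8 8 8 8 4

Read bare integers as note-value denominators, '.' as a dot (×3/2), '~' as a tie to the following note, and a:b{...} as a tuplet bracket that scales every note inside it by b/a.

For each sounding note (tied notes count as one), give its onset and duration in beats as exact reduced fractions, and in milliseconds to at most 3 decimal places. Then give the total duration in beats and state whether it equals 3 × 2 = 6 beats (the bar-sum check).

1) 0.0ms=0b +1428.571ms=3/2b
2) 1428.571ms=3/2b +158.73ms=1/6b
3) 1587.302ms=5/3b +158.73ms=1/6b
4) 1746.032ms=11/6b +158.73ms=1/6b
5) 1904.762ms=2b +714.286ms=3/4b
6) 2619.048ms=11/4b +238.095ms=1/4b
7) 2857.143ms=3b +476.19ms=1/2b
8) 3333.333ms=7/2b +476.19ms=1/2b
9) 3809.524ms=4b +476.19ms=1/2b
10) 4285.714ms=9/2b +476.19ms=1/2b
11) 4761.905ms=5b +952.381ms=1b
Σ=6b of 6 (63bpm 2/4) — PASS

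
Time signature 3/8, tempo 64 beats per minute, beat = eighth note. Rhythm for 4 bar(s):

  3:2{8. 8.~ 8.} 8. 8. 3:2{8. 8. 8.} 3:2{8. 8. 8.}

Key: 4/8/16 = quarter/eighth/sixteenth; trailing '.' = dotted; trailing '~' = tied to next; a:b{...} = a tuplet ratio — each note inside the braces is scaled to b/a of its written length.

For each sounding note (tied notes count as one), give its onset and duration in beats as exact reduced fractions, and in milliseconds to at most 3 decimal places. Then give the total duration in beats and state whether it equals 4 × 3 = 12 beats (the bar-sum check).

1) 0.0ms=0b +937.5ms=1b
2) 937.5ms=1b +1875.0ms=2b
3) 2812.5ms=3b +1406.25ms=3/2b
4) 4218.75ms=9/2b +1406.25ms=3/2b
5) 5625.0ms=6b +937.5ms=1b
6) 6562.5ms=7b +937.5ms=1b
7) 7500.0ms=8b +937.5ms=1b
8) 8437.5ms=9b +937.5ms=1b
9) 9375.0ms=10b +937.5ms=1b
10) 10312.5ms=11b +937.5ms=1b
Σ=12b of 12 (64bpm 3/8) — PASS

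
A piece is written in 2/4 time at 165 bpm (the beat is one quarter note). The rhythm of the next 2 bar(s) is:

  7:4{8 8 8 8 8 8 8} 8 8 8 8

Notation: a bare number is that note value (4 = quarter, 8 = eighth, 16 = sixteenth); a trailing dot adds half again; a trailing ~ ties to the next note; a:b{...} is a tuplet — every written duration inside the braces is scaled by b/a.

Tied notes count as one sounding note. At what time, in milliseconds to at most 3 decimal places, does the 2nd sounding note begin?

note 2 onset = 2/7b = 103.896ms

1. 0.0ms @ 0 + 103.896ms (2/7)
2. 103.896ms @ 2/7 + 103.896ms (2/7)
3. 207.792ms @ 4/7 + 103.896ms (2/7)
4. 311.688ms @ 6/7 + 103.896ms (2/7)
5. 415.584ms @ 8/7 + 103.896ms (2/7)
6. 519.481ms @ 10/7 + 103.896ms (2/7)
7. 623.377ms @ 12/7 + 103.896ms (2/7)
8. 727.273ms @ 2 + 181.818ms (1/2)
9. 909.091ms @ 5/2 + 181.818ms (1/2)
10. 1090.909ms @ 3 + 181.818ms (1/2)
11. 1272.727ms @ 7/2 + 181.818ms (1/2)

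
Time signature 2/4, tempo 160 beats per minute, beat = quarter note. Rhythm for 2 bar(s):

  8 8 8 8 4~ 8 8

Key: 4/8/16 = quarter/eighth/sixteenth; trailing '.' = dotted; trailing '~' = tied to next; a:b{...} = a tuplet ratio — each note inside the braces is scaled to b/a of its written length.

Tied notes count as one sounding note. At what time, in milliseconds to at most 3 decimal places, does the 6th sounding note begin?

1. 0.0ms @ 0 + 187.5ms (1/2)
2. 187.5ms @ 1/2 + 187.5ms (1/2)
3. 375.0ms @ 1 + 187.5ms (1/2)
4. 562.5ms @ 3/2 + 187.5ms (1/2)
5. 750.0ms @ 2 + 562.5ms (3/2)
6. 1312.5ms @ 7/2 + 187.5ms (1/2)

note 6 onset = 7/2b = 1312.5ms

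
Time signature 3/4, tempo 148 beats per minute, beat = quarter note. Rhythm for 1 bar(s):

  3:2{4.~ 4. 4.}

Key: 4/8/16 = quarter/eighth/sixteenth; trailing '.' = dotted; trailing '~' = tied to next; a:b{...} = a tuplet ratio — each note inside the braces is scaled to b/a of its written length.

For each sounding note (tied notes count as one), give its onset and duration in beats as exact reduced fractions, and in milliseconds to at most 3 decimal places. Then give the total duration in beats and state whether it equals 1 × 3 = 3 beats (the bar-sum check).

1) 0.0ms=0b +810.811ms=2b
2) 810.811ms=2b +405.405ms=1b
Σ=3b of 3 (148bpm 3/4) — PASS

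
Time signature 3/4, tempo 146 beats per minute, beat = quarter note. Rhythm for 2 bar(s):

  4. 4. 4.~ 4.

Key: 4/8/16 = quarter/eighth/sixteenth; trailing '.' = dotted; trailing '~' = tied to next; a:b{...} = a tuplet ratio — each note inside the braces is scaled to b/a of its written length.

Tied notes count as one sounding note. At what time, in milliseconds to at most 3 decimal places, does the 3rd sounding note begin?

1. 0.0ms @ 0 + 616.438ms (3/2)
2. 616.438ms @ 3/2 + 616.438ms (3/2)
3. 1232.877ms @ 3 + 1232.877ms (3)

note 3 onset = 3b = 1232.877ms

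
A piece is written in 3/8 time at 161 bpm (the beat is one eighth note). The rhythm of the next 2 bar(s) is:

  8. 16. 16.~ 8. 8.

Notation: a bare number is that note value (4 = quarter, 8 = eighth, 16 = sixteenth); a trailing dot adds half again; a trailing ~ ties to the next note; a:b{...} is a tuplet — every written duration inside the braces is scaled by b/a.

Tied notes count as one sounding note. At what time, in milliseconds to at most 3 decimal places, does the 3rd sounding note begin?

1. 0.0ms @ 0 + 559.006ms (3/2)
2. 559.006ms @ 3/2 + 279.503ms (3/4)
3. 838.509ms @ 9/4 + 838.509ms (9/4)
4. 1677.019ms @ 9/2 + 559.006ms (3/2)

note 3 onset = 9/4b = 838.509ms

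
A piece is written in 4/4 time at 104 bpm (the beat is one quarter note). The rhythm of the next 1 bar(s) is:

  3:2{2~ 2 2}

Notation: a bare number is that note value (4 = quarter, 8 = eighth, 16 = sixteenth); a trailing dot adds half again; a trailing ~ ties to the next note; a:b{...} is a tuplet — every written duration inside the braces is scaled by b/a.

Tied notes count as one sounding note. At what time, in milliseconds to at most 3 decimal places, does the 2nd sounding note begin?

note 2 onset = 8/3b = 1538.462ms

1. 0.0ms @ 0 + 1538.462ms (8/3)
2. 1538.462ms @ 8/3 + 769.231ms (4/3)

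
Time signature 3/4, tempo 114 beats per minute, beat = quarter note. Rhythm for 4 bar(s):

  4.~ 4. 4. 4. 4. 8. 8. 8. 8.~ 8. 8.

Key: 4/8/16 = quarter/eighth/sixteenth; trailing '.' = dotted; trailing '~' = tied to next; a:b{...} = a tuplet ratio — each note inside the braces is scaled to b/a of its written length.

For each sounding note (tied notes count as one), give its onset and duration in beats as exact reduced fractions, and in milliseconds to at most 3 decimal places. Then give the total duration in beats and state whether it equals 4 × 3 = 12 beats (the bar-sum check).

1) 0.0ms=0b +1578.947ms=3b
2) 1578.947ms=3b +789.474ms=3/2b
3) 2368.421ms=9/2b +789.474ms=3/2b
4) 3157.895ms=6b +789.474ms=3/2b
5) 3947.368ms=15/2b +394.737ms=3/4b
6) 4342.105ms=33/4b +394.737ms=3/4b
7) 4736.842ms=9b +394.737ms=3/4b
8) 5131.579ms=39/4b +789.474ms=3/2b
9) 5921.053ms=45/4b +394.737ms=3/4b
Σ=12b of 12 (114bpm 3/4) — PASS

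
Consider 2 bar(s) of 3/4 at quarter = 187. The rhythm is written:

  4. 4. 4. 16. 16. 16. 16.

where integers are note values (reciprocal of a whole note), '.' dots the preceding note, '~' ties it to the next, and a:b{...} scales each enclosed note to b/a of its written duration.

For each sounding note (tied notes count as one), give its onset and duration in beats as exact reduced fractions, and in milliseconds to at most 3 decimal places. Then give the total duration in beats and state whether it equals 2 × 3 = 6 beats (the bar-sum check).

1) 0.0ms=0b +481.283ms=3/2b
2) 481.283ms=3/2b +481.283ms=3/2b
3) 962.567ms=3b +481.283ms=3/2b
4) 1443.85ms=9/2b +120.321ms=3/8b
5) 1564.171ms=39/8b +120.321ms=3/8b
6) 1684.492ms=21/4b +120.321ms=3/8b
7) 1804.813ms=45/8b +120.321ms=3/8b
Σ=6b of 6 (187bpm 3/4) — PASS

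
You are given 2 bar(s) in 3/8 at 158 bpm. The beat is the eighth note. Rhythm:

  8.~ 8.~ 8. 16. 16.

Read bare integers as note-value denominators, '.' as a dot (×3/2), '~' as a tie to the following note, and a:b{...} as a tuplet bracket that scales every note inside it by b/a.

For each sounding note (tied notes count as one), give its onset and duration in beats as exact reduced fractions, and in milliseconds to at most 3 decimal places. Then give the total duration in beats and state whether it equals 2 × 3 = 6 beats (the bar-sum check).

1) 0.0ms=0b +1708.861ms=9/2b
2) 1708.861ms=9/2b +284.81ms=3/4b
3) 1993.671ms=21/4b +284.81ms=3/4b
Σ=6b of 6 (158bpm 3/8) — PASS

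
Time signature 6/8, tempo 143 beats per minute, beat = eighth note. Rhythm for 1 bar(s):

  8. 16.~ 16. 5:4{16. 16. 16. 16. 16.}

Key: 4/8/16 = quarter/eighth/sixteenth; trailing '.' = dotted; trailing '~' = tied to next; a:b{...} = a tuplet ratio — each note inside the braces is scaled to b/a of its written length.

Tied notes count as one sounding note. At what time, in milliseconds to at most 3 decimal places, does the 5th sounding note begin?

1. 0.0ms @ 0 + 629.371ms (3/2)
2. 629.371ms @ 3/2 + 629.371ms (3/2)
3. 1258.741ms @ 3 + 251.748ms (3/5)
4. 1510.49ms @ 18/5 + 251.748ms (3/5)
5. 1762.238ms @ 21/5 + 251.748ms (3/5)
6. 2013.986ms @ 24/5 + 251.748ms (3/5)
7. 2265.734ms @ 27/5 + 251.748ms (3/5)

note 5 onset = 21/5b = 1762.238ms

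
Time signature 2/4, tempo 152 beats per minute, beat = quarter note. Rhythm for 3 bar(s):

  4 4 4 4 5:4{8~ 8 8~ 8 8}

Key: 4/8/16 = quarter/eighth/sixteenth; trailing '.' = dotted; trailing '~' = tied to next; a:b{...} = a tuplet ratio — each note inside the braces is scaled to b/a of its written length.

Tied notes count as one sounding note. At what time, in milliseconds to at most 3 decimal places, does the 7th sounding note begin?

note 7 onset = 28/5b = 2210.526ms

1. 0.0ms @ 0 + 394.737ms (1)
2. 394.737ms @ 1 + 394.737ms (1)
3. 789.474ms @ 2 + 394.737ms (1)
4. 1184.211ms @ 3 + 394.737ms (1)
5. 1578.947ms @ 4 + 315.789ms (4/5)
6. 1894.737ms @ 24/5 + 315.789ms (4/5)
7. 2210.526ms @ 28/5 + 157.895ms (2/5)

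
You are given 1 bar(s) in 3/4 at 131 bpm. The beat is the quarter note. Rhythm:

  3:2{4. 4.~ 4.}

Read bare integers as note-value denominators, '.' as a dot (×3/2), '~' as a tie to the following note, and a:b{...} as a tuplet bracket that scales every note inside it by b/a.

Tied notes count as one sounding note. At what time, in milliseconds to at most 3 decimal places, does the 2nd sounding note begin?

1. 0.0ms @ 0 + 458.015ms (1)
2. 458.015ms @ 1 + 916.031ms (2)

note 2 onset = 1b = 458.015ms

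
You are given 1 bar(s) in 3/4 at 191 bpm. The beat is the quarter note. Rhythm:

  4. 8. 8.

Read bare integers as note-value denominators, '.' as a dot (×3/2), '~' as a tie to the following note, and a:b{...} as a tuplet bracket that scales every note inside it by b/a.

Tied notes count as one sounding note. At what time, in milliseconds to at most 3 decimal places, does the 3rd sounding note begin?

note 3 onset = 9/4b = 706.806ms

1. 0.0ms @ 0 + 471.204ms (3/2)
2. 471.204ms @ 3/2 + 235.602ms (3/4)
3. 706.806ms @ 9/4 + 235.602ms (3/4)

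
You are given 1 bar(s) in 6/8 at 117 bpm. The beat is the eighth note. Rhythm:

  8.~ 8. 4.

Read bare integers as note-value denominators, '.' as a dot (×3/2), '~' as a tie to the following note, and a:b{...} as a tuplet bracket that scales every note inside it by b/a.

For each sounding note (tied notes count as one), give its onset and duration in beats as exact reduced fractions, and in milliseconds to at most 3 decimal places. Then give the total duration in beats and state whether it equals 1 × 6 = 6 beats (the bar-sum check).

1) 0.0ms=0b +1538.462ms=3b
2) 1538.462ms=3b +1538.462ms=3b
Σ=6b of 6 (117bpm 6/8) — PASS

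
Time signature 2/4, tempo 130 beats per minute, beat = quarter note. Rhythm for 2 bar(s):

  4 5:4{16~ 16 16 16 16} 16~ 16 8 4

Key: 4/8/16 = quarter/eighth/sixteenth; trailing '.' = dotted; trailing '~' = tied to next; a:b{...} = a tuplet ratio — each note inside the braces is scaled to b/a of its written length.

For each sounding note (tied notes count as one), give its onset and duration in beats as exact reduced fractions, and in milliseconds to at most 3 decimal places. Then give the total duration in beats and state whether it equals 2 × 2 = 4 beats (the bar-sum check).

1) 0.0ms=0b +461.538ms=1b
2) 461.538ms=1b +184.615ms=2/5b
3) 646.154ms=7/5b +92.308ms=1/5b
4) 738.462ms=8/5b +92.308ms=1/5b
5) 830.769ms=9/5b +92.308ms=1/5b
6) 923.077ms=2b +230.769ms=1/2b
7) 1153.846ms=5/2b +230.769ms=1/2b
8) 1384.615ms=3b +461.538ms=1b
Σ=4b of 4 (130bpm 2/4) — PASS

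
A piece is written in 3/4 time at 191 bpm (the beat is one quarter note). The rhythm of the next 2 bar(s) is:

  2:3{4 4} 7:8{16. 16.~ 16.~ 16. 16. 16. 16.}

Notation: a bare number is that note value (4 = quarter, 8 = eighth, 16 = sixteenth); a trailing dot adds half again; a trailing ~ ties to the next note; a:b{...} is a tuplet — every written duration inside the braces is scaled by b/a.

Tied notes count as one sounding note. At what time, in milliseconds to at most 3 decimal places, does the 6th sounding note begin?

note 6 onset = 36/7b = 1615.557ms

1. 0.0ms @ 0 + 471.204ms (3/2)
2. 471.204ms @ 3/2 + 471.204ms (3/2)
3. 942.408ms @ 3 + 134.63ms (3/7)
4. 1077.038ms @ 24/7 + 403.889ms (9/7)
5. 1480.927ms @ 33/7 + 134.63ms (3/7)
6. 1615.557ms @ 36/7 + 134.63ms (3/7)
7. 1750.187ms @ 39/7 + 134.63ms (3/7)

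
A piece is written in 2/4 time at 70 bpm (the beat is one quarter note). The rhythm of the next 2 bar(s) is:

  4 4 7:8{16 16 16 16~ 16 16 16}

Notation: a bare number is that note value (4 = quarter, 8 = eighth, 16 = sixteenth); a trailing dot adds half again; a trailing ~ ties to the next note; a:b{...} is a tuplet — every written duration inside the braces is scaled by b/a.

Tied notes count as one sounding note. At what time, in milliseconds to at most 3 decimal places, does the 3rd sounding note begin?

note 3 onset = 2b = 1714.286ms

1. 0.0ms @ 0 + 857.143ms (1)
2. 857.143ms @ 1 + 857.143ms (1)
3. 1714.286ms @ 2 + 244.898ms (2/7)
4. 1959.184ms @ 16/7 + 244.898ms (2/7)
5. 2204.082ms @ 18/7 + 244.898ms (2/7)
6. 2448.98ms @ 20/7 + 489.796ms (4/7)
7. 2938.776ms @ 24/7 + 244.898ms (2/7)
8. 3183.673ms @ 26/7 + 244.898ms (2/7)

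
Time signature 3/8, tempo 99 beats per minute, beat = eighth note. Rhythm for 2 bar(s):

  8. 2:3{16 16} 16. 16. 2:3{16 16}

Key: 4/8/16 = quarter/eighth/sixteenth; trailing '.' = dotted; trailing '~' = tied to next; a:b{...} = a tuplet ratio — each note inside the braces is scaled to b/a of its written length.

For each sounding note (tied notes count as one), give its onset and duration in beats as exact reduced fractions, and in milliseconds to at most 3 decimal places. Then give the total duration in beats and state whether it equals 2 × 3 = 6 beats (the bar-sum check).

1) 0.0ms=0b +909.091ms=3/2b
2) 909.091ms=3/2b +454.545ms=3/4b
3) 1363.636ms=9/4b +454.545ms=3/4b
4) 1818.182ms=3b +454.545ms=3/4b
5) 2272.727ms=15/4b +454.545ms=3/4b
6) 2727.273ms=9/2b +454.545ms=3/4b
7) 3181.818ms=21/4b +454.545ms=3/4b
Σ=6b of 6 (99bpm 3/8) — PASS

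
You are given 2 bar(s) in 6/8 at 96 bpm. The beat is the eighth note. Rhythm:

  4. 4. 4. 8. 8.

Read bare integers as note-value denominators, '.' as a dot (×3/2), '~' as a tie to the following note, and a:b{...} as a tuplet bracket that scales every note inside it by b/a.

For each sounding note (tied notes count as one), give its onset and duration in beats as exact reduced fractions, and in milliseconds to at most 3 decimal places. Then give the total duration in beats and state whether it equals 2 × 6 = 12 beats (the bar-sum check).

1) 0.0ms=0b +1875.0ms=3b
2) 1875.0ms=3b +1875.0ms=3b
3) 3750.0ms=6b +1875.0ms=3b
4) 5625.0ms=9b +937.5ms=3/2b
5) 6562.5ms=21/2b +937.5ms=3/2b
Σ=12b of 12 (96bpm 6/8) — PASS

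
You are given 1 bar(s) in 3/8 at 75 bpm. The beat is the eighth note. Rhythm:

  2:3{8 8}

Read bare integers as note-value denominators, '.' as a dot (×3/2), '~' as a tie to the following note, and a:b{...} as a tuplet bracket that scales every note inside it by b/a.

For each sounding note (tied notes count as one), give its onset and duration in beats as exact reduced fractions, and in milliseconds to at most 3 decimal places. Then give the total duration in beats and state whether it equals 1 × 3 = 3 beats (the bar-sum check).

1) 0.0ms=0b +1200.0ms=3/2b
2) 1200.0ms=3/2b +1200.0ms=3/2b
Σ=3b of 3 (75bpm 3/8) — PASS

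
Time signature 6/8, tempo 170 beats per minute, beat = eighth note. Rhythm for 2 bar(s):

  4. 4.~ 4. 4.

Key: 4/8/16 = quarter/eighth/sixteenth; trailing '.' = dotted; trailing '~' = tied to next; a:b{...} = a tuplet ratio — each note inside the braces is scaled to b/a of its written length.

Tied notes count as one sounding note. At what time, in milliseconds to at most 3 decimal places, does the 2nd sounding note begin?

1. 0.0ms @ 0 + 1058.824ms (3)
2. 1058.824ms @ 3 + 2117.647ms (6)
3. 3176.471ms @ 9 + 1058.824ms (3)

note 2 onset = 3b = 1058.824ms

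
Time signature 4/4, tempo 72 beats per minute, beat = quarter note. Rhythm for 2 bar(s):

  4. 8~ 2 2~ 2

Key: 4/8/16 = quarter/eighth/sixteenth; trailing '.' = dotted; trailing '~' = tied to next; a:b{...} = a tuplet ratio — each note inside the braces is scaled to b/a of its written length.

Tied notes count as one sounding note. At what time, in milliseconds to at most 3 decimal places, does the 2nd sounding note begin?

1. 0.0ms @ 0 + 1250.0ms (3/2)
2. 1250.0ms @ 3/2 + 2083.333ms (5/2)
3. 3333.333ms @ 4 + 3333.333ms (4)

note 2 onset = 3/2b = 1250.0ms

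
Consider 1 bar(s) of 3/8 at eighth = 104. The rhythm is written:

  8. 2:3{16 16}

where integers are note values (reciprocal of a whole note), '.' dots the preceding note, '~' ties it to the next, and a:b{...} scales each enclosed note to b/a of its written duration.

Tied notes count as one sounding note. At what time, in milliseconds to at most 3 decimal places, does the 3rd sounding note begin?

1. 0.0ms @ 0 + 865.385ms (3/2)
2. 865.385ms @ 3/2 + 432.692ms (3/4)
3. 1298.077ms @ 9/4 + 432.692ms (3/4)

note 3 onset = 9/4b = 1298.077ms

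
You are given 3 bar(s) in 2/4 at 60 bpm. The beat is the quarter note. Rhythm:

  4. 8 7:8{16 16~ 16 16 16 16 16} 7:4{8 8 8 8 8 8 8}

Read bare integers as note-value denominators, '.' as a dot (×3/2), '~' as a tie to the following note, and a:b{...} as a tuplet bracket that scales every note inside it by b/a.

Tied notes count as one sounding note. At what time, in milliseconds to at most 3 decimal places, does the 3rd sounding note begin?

1. 0.0ms @ 0 + 1500.0ms (3/2)
2. 1500.0ms @ 3/2 + 500.0ms (1/2)
3. 2000.0ms @ 2 + 285.714ms (2/7)
4. 2285.714ms @ 16/7 + 571.429ms (4/7)
5. 2857.143ms @ 20/7 + 285.714ms (2/7)
6. 3142.857ms @ 22/7 + 285.714ms (2/7)
7. 3428.571ms @ 24/7 + 285.714ms (2/7)
8. 3714.286ms @ 26/7 + 285.714ms (2/7)
9. 4000.0ms @ 4 + 285.714ms (2/7)
10. 4285.714ms @ 30/7 + 285.714ms (2/7)
11. 4571.429ms @ 32/7 + 285.714ms (2/7)
12. 4857.143ms @ 34/7 + 285.714ms (2/7)
13. 5142.857ms @ 36/7 + 285.714ms (2/7)
14. 5428.571ms @ 38/7 + 285.714ms (2/7)
15. 5714.286ms @ 40/7 + 285.714ms (2/7)

note 3 onset = 2b = 2000.0ms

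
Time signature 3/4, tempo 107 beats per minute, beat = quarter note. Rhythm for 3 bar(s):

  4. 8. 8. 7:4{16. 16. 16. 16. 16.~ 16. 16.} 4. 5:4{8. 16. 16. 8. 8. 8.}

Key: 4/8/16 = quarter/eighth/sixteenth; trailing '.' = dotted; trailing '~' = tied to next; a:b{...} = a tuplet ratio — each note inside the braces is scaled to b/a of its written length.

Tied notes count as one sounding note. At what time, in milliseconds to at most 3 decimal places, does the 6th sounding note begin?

1. 0.0ms @ 0 + 841.121ms (3/2)
2. 841.121ms @ 3/2 + 420.561ms (3/4)
3. 1261.682ms @ 9/4 + 420.561ms (3/4)
4. 1682.243ms @ 3 + 120.16ms (3/14)
5. 1802.403ms @ 45/14 + 120.16ms (3/14)
6. 1922.563ms @ 24/7 + 120.16ms (3/14)
7. 2042.724ms @ 51/14 + 120.16ms (3/14)
8. 2162.884ms @ 27/7 + 240.32ms (3/7)
9. 2403.204ms @ 30/7 + 120.16ms (3/14)
10. 2523.364ms @ 9/2 + 841.121ms (3/2)
11. 3364.486ms @ 6 + 336.449ms (3/5)
12. 3700.935ms @ 33/5 + 168.224ms (3/10)
13. 3869.159ms @ 69/10 + 168.224ms (3/10)
14. 4037.383ms @ 36/5 + 336.449ms (3/5)
15. 4373.832ms @ 39/5 + 336.449ms (3/5)
16. 4710.28ms @ 42/5 + 336.449ms (3/5)

note 6 onset = 24/7b = 1922.563ms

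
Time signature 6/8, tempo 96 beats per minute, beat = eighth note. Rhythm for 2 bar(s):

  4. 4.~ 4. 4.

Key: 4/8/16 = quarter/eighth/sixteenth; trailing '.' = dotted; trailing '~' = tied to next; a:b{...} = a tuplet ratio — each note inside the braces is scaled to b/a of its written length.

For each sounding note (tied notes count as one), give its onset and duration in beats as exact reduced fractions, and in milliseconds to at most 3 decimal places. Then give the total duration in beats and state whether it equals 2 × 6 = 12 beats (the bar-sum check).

1) 0.0ms=0b +1875.0ms=3b
2) 1875.0ms=3b +3750.0ms=6b
3) 5625.0ms=9b +1875.0ms=3b
Σ=12b of 12 (96bpm 6/8) — PASS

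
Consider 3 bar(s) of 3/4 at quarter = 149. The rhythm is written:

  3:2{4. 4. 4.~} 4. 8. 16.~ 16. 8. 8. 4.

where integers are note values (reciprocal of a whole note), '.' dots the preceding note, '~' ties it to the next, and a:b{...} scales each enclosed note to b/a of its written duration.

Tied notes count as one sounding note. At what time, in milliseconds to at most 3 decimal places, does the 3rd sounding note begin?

1. 0.0ms @ 0 + 402.685ms (1)
2. 402.685ms @ 1 + 402.685ms (1)
3. 805.369ms @ 2 + 1006.711ms (5/2)
4. 1812.081ms @ 9/2 + 302.013ms (3/4)
5. 2114.094ms @ 21/4 + 302.013ms (3/4)
6. 2416.107ms @ 6 + 302.013ms (3/4)
7. 2718.121ms @ 27/4 + 302.013ms (3/4)
8. 3020.134ms @ 15/2 + 604.027ms (3/2)

note 3 onset = 2b = 805.369ms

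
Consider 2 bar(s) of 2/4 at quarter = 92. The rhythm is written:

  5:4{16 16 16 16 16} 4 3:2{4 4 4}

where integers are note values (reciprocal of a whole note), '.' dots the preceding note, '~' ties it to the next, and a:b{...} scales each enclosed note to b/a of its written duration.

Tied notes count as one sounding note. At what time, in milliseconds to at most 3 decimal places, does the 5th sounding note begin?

1. 0.0ms @ 0 + 130.435ms (1/5)
2. 130.435ms @ 1/5 + 130.435ms (1/5)
3. 260.87ms @ 2/5 + 130.435ms (1/5)
4. 391.304ms @ 3/5 + 130.435ms (1/5)
5. 521.739ms @ 4/5 + 130.435ms (1/5)
6. 652.174ms @ 1 + 652.174ms (1)
7. 1304.348ms @ 2 + 434.783ms (2/3)
8. 1739.13ms @ 8/3 + 434.783ms (2/3)
9. 2173.913ms @ 10/3 + 434.783ms (2/3)

note 5 onset = 4/5b = 521.739ms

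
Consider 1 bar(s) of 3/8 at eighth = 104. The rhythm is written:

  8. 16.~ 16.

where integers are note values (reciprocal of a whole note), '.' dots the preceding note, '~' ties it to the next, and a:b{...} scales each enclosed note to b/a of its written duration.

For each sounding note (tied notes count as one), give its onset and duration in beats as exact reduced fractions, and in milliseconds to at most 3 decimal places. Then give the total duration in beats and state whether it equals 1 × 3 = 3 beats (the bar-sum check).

1) 0.0ms=0b +865.385ms=3/2b
2) 865.385ms=3/2b +865.385ms=3/2b
Σ=3b of 3 (104bpm 3/8) — PASS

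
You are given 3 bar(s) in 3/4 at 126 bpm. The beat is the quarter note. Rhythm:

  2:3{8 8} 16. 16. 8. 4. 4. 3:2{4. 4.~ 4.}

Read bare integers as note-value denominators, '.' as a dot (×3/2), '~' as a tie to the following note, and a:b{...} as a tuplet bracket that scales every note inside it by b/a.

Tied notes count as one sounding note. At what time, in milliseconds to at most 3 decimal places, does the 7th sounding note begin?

note 7 onset = 9/2b = 2142.857ms

1. 0.0ms @ 0 + 357.143ms (3/4)
2. 357.143ms @ 3/4 + 357.143ms (3/4)
3. 714.286ms @ 3/2 + 178.571ms (3/8)
4. 892.857ms @ 15/8 + 178.571ms (3/8)
5. 1071.429ms @ 9/4 + 357.143ms (3/4)
6. 1428.571ms @ 3 + 714.286ms (3/2)
7. 2142.857ms @ 9/2 + 714.286ms (3/2)
8. 2857.143ms @ 6 + 476.19ms (1)
9. 3333.333ms @ 7 + 952.381ms (2)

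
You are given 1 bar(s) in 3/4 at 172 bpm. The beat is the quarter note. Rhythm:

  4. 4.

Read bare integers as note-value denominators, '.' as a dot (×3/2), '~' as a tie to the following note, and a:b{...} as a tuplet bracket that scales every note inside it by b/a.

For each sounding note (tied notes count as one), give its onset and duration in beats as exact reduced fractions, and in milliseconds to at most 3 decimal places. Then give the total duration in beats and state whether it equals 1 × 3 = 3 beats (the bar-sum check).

1) 0.0ms=0b +523.256ms=3/2b
2) 523.256ms=3/2b +523.256ms=3/2b
Σ=3b of 3 (172bpm 3/4) — PASS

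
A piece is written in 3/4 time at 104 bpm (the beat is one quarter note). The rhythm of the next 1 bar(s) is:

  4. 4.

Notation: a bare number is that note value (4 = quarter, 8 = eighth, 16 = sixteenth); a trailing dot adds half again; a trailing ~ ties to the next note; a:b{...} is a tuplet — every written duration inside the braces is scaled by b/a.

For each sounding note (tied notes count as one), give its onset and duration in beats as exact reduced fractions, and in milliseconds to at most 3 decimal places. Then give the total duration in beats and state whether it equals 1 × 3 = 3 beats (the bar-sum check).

1) 0.0ms=0b +865.385ms=3/2b
2) 865.385ms=3/2b +865.385ms=3/2b
Σ=3b of 3 (104bpm 3/4) — PASS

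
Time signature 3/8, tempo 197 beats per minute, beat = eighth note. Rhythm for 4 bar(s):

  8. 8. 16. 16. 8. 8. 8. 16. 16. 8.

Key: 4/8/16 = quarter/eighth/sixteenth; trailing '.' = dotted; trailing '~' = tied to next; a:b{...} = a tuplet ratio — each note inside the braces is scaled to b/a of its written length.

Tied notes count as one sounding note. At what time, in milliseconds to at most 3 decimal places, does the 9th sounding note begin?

1. 0.0ms @ 0 + 456.853ms (3/2)
2. 456.853ms @ 3/2 + 456.853ms (3/2)
3. 913.706ms @ 3 + 228.426ms (3/4)
4. 1142.132ms @ 15/4 + 228.426ms (3/4)
5. 1370.558ms @ 9/2 + 456.853ms (3/2)
6. 1827.411ms @ 6 + 456.853ms (3/2)
7. 2284.264ms @ 15/2 + 456.853ms (3/2)
8. 2741.117ms @ 9 + 228.426ms (3/4)
9. 2969.543ms @ 39/4 + 228.426ms (3/4)
10. 3197.97ms @ 21/2 + 456.853ms (3/2)

note 9 onset = 39/4b = 2969.543ms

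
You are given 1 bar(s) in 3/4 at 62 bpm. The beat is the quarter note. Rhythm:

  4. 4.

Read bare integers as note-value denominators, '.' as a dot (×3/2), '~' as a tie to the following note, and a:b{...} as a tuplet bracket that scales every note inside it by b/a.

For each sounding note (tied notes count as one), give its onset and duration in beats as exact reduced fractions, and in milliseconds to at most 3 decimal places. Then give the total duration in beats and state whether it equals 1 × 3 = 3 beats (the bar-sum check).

1) 0.0ms=0b +1451.613ms=3/2b
2) 1451.613ms=3/2b +1451.613ms=3/2b
Σ=3b of 3 (62bpm 3/4) — PASS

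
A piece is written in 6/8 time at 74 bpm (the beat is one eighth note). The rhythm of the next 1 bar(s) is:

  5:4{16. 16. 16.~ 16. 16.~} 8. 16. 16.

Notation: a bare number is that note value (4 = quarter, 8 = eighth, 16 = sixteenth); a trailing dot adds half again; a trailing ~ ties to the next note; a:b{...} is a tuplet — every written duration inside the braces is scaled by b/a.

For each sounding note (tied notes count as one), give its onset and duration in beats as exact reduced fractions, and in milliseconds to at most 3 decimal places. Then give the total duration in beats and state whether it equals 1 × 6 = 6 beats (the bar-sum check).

1) 0.0ms=0b +486.486ms=3/5b
2) 486.486ms=3/5b +486.486ms=3/5b
3) 972.973ms=6/5b +972.973ms=6/5b
4) 1945.946ms=12/5b +1702.703ms=21/10b
5) 3648.649ms=9/2b +608.108ms=3/4b
6) 4256.757ms=21/4b +608.108ms=3/4b
Σ=6b of 6 (74bpm 6/8) — PASS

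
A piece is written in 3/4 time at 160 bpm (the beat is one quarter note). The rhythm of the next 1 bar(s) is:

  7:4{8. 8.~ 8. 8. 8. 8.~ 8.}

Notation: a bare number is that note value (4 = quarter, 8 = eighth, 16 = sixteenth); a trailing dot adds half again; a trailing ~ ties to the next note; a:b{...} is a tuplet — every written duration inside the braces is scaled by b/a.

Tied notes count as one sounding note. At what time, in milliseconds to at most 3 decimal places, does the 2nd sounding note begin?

note 2 onset = 3/7b = 160.714ms

1. 0.0ms @ 0 + 160.714ms (3/7)
2. 160.714ms @ 3/7 + 321.429ms (6/7)
3. 482.143ms @ 9/7 + 160.714ms (3/7)
4. 642.857ms @ 12/7 + 160.714ms (3/7)
5. 803.571ms @ 15/7 + 321.429ms (6/7)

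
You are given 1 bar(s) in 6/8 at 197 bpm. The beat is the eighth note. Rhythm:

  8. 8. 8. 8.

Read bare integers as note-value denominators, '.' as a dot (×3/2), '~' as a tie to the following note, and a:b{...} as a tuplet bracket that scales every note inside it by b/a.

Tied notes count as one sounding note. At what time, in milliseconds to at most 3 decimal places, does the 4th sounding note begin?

note 4 onset = 9/2b = 1370.558ms

1. 0.0ms @ 0 + 456.853ms (3/2)
2. 456.853ms @ 3/2 + 456.853ms (3/2)
3. 913.706ms @ 3 + 456.853ms (3/2)
4. 1370.558ms @ 9/2 + 456.853ms (3/2)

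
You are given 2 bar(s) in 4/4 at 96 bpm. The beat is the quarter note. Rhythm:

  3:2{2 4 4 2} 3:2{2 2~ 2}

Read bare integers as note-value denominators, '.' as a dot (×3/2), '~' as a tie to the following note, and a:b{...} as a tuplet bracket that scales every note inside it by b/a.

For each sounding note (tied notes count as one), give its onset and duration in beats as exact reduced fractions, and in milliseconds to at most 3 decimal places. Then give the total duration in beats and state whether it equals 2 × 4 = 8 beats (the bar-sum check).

1) 0.0ms=0b +833.333ms=4/3b
2) 833.333ms=4/3b +416.667ms=2/3b
3) 1250.0ms=2b +416.667ms=2/3b
4) 1666.667ms=8/3b +833.333ms=4/3b
5) 2500.0ms=4b +833.333ms=4/3b
6) 3333.333ms=16/3b +1666.667ms=8/3b
Σ=8b of 8 (96bpm 4/4) — PASS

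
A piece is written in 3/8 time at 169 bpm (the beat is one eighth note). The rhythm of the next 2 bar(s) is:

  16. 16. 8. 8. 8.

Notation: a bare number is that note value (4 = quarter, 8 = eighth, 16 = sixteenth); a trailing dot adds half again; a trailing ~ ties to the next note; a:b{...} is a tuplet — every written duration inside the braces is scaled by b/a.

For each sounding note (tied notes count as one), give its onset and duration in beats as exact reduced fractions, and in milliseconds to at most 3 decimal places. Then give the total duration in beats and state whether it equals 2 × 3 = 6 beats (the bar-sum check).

1) 0.0ms=0b +266.272ms=3/4b
2) 266.272ms=3/4b +266.272ms=3/4b
3) 532.544ms=3/2b +532.544ms=3/2b
4) 1065.089ms=3b +532.544ms=3/2b
5) 1597.633ms=9/2b +532.544ms=3/2b
Σ=6b of 6 (169bpm 3/8) — PASS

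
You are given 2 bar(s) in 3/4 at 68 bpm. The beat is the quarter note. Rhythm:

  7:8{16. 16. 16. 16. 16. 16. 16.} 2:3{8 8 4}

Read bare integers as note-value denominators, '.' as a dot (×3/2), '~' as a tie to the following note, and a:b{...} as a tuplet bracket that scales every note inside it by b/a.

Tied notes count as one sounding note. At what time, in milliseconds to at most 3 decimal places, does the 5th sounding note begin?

note 5 onset = 12/7b = 1512.605ms

1. 0.0ms @ 0 + 378.151ms (3/7)
2. 378.151ms @ 3/7 + 378.151ms (3/7)
3. 756.303ms @ 6/7 + 378.151ms (3/7)
4. 1134.454ms @ 9/7 + 378.151ms (3/7)
5. 1512.605ms @ 12/7 + 378.151ms (3/7)
6. 1890.756ms @ 15/7 + 378.151ms (3/7)
7. 2268.908ms @ 18/7 + 378.151ms (3/7)
8. 2647.059ms @ 3 + 661.765ms (3/4)
9. 3308.824ms @ 15/4 + 661.765ms (3/4)
10. 3970.588ms @ 9/2 + 1323.529ms (3/2)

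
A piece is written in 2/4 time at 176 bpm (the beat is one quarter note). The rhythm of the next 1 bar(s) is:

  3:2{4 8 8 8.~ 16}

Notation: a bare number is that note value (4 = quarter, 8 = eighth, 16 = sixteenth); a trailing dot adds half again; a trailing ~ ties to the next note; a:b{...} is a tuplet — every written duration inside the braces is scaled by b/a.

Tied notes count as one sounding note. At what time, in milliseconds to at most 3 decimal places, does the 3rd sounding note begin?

1. 0.0ms @ 0 + 227.273ms (2/3)
2. 227.273ms @ 2/3 + 113.636ms (1/3)
3. 340.909ms @ 1 + 113.636ms (1/3)
4. 454.545ms @ 4/3 + 227.273ms (2/3)

note 3 onset = 1b = 340.909ms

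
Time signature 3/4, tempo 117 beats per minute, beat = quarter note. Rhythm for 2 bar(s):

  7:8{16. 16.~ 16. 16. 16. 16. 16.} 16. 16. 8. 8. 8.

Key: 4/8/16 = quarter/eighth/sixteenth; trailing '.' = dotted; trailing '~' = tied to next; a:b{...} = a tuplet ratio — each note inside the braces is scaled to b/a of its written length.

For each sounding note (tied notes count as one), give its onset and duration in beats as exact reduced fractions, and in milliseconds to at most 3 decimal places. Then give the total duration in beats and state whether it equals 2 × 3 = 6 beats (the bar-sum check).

1) 0.0ms=0b +219.78ms=3/7b
2) 219.78ms=3/7b +439.56ms=6/7b
3) 659.341ms=9/7b +219.78ms=3/7b
4) 879.121ms=12/7b +219.78ms=3/7b
5) 1098.901ms=15/7b +219.78ms=3/7b
6) 1318.681ms=18/7b +219.78ms=3/7b
7) 1538.462ms=3b +192.308ms=3/8b
8) 1730.769ms=27/8b +192.308ms=3/8b
9) 1923.077ms=15/4b +384.615ms=3/4b
10) 2307.692ms=9/2b +384.615ms=3/4b
11) 2692.308ms=21/4b +384.615ms=3/4b
Σ=6b of 6 (117bpm 3/4) — PASS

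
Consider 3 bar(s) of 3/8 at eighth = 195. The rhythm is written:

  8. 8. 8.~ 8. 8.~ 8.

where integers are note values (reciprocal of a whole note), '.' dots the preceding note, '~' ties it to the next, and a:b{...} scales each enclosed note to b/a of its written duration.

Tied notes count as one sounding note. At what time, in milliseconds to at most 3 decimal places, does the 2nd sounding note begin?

note 2 onset = 3/2b = 461.538ms

1. 0.0ms @ 0 + 461.538ms (3/2)
2. 461.538ms @ 3/2 + 461.538ms (3/2)
3. 923.077ms @ 3 + 923.077ms (3)
4. 1846.154ms @ 6 + 923.077ms (3)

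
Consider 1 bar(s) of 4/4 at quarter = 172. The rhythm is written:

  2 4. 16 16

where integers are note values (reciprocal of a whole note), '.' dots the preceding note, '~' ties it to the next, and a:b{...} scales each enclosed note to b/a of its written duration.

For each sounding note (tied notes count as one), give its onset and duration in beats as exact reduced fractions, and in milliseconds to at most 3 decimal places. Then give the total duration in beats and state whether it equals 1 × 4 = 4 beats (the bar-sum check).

1) 0.0ms=0b +697.674ms=2b
2) 697.674ms=2b +523.256ms=3/2b
3) 1220.93ms=7/2b +87.209ms=1/4b
4) 1308.14ms=15/4b +87.209ms=1/4b
Σ=4b of 4 (172bpm 4/4) — PASS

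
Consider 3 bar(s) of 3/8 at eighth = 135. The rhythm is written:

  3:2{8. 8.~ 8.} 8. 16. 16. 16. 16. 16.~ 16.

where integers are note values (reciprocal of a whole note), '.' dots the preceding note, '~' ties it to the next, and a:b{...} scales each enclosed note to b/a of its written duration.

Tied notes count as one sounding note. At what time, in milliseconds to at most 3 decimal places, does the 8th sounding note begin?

1. 0.0ms @ 0 + 444.444ms (1)
2. 444.444ms @ 1 + 888.889ms (2)
3. 1333.333ms @ 3 + 666.667ms (3/2)
4. 2000.0ms @ 9/2 + 333.333ms (3/4)
5. 2333.333ms @ 21/4 + 333.333ms (3/4)
6. 2666.667ms @ 6 + 333.333ms (3/4)
7. 3000.0ms @ 27/4 + 333.333ms (3/4)
8. 3333.333ms @ 15/2 + 666.667ms (3/2)

note 8 onset = 15/2b = 3333.333ms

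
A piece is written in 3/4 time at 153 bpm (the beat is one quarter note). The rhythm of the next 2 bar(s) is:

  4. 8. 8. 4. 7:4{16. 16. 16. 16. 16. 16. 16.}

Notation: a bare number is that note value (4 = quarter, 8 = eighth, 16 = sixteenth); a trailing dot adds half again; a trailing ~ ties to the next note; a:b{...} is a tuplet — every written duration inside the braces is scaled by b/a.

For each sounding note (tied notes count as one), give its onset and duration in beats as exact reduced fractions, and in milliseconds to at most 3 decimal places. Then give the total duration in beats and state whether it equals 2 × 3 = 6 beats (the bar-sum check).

1) 0.0ms=0b +588.235ms=3/2b
2) 588.235ms=3/2b +294.118ms=3/4b
3) 882.353ms=9/4b +294.118ms=3/4b
4) 1176.471ms=3b +588.235ms=3/2b
5) 1764.706ms=9/2b +84.034ms=3/14b
6) 1848.739ms=33/7b +84.034ms=3/14b
7) 1932.773ms=69/14b +84.034ms=3/14b
8) 2016.807ms=36/7b +84.034ms=3/14b
9) 2100.84ms=75/14b +84.034ms=3/14b
10) 2184.874ms=39/7b +84.034ms=3/14b
11) 2268.908ms=81/14b +84.034ms=3/14b
Σ=6b of 6 (153bpm 3/4) — PASS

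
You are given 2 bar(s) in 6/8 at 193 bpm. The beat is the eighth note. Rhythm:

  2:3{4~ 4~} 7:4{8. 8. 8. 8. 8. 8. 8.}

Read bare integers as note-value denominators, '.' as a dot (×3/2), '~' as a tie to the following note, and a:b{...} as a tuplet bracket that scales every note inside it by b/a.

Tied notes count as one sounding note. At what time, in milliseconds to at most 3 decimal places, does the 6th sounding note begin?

1. 0.0ms @ 0 + 2131.754ms (48/7)
2. 2131.754ms @ 48/7 + 266.469ms (6/7)
3. 2398.224ms @ 54/7 + 266.469ms (6/7)
4. 2664.693ms @ 60/7 + 266.469ms (6/7)
5. 2931.162ms @ 66/7 + 266.469ms (6/7)
6. 3197.631ms @ 72/7 + 266.469ms (6/7)
7. 3464.101ms @ 78/7 + 266.469ms (6/7)

note 6 onset = 72/7b = 3197.631ms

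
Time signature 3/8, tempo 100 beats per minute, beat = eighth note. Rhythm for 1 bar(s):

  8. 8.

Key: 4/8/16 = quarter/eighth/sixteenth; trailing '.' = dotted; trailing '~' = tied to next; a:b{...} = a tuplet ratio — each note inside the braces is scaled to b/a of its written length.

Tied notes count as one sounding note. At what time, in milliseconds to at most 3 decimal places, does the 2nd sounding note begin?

1. 0.0ms @ 0 + 900.0ms (3/2)
2. 900.0ms @ 3/2 + 900.0ms (3/2)

note 2 onset = 3/2b = 900.0ms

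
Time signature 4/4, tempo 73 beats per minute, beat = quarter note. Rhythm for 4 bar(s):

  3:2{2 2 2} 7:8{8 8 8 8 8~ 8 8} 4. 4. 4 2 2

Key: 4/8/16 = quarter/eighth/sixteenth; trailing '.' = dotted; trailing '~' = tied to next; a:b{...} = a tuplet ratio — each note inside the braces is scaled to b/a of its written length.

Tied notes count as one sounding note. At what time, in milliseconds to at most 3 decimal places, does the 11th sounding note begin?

1. 0.0ms @ 0 + 1095.89ms (4/3)
2. 1095.89ms @ 4/3 + 1095.89ms (4/3)
3. 2191.781ms @ 8/3 + 1095.89ms (4/3)
4. 3287.671ms @ 4 + 469.667ms (4/7)
5. 3757.339ms @ 32/7 + 469.667ms (4/7)
6. 4227.006ms @ 36/7 + 469.667ms (4/7)
7. 4696.673ms @ 40/7 + 469.667ms (4/7)
8. 5166.341ms @ 44/7 + 939.335ms (8/7)
9. 6105.675ms @ 52/7 + 469.667ms (4/7)
10. 6575.342ms @ 8 + 1232.877ms (3/2)
11. 7808.219ms @ 19/2 + 1232.877ms (3/2)
12. 9041.096ms @ 11 + 821.918ms (1)
13. 9863.014ms @ 12 + 1643.836ms (2)
14. 11506.849ms @ 14 + 1643.836ms (2)

note 11 onset = 19/2b = 7808.219ms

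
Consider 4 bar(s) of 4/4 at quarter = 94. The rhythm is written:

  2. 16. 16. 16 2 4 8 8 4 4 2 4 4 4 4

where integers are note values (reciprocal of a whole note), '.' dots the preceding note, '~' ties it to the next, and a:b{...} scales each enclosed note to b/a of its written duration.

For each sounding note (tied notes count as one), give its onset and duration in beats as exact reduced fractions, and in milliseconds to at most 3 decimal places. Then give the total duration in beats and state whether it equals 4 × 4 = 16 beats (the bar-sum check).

1) 0.0ms=0b +1914.894ms=3b
2) 1914.894ms=3b +239.362ms=3/8b
3) 2154.255ms=27/8b +239.362ms=3/8b
4) 2393.617ms=15/4b +159.574ms=1/4b
5) 2553.191ms=4b +1276.596ms=2b
6) 3829.787ms=6b +638.298ms=1b
7) 4468.085ms=7b +319.149ms=1/2b
8) 4787.234ms=15/2b +319.149ms=1/2b
9) 5106.383ms=8b +638.298ms=1b
10) 5744.681ms=9b +638.298ms=1b
11) 6382.979ms=10b +1276.596ms=2b
12) 7659.574ms=12b +638.298ms=1b
13) 8297.872ms=13b +638.298ms=1b
14) 8936.17ms=14b +638.298ms=1b
15) 9574.468ms=15b +638.298ms=1b
Σ=16b of 16 (94bpm 4/4) — PASS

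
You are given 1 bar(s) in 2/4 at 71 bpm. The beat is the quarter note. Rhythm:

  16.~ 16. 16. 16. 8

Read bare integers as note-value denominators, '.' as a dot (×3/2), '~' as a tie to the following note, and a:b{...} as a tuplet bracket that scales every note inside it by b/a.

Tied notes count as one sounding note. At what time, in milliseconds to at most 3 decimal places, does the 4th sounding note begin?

note 4 onset = 3/2b = 1267.606ms

1. 0.0ms @ 0 + 633.803ms (3/4)
2. 633.803ms @ 3/4 + 316.901ms (3/8)
3. 950.704ms @ 9/8 + 316.901ms (3/8)
4. 1267.606ms @ 3/2 + 422.535ms (1/2)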